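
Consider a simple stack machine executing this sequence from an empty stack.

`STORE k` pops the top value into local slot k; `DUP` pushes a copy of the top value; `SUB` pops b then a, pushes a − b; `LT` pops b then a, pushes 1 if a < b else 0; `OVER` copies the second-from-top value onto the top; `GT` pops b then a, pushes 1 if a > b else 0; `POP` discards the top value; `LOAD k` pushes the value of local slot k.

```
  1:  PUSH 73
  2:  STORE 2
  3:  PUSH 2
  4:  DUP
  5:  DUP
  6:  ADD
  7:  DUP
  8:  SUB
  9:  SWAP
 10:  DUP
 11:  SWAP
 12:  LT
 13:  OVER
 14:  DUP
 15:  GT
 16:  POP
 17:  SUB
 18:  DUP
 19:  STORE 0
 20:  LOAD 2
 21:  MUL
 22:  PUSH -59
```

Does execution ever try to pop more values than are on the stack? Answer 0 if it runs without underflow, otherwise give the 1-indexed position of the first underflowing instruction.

PUSH 73  → 73
STORE 2  → (empty)
PUSH 2   → 2
DUP      → 2 2
DUP      → 2 2 2
ADD      → 2 4
DUP      → 2 4 4
SUB      → 2 0
SWAP     → 0 2
DUP      → 0 2 2
SWAP     → 0 2 2
LT       → 0 0
OVER     → 0 0 0
DUP      → 0 0 0 0
GT       → 0 0 0
POP      → 0 0
SUB      → 0
DUP      → 0 0
STORE 0  → 0
LOAD 2   → 0 73
MUL      → 0
PUSH -59 → 0 -59

0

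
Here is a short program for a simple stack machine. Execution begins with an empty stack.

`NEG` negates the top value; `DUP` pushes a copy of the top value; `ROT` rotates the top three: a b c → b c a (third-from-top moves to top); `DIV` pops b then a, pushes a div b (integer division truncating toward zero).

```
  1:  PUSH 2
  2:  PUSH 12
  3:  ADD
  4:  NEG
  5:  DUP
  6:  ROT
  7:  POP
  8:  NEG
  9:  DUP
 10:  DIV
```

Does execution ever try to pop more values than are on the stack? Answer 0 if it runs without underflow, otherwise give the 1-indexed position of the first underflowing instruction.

PUSH 2  → 2
PUSH 12 → 2 12
ADD     → 14
NEG     → -14
DUP     → -14 -14
ROT  — needs 3 operands, stack has 2 → underflow

6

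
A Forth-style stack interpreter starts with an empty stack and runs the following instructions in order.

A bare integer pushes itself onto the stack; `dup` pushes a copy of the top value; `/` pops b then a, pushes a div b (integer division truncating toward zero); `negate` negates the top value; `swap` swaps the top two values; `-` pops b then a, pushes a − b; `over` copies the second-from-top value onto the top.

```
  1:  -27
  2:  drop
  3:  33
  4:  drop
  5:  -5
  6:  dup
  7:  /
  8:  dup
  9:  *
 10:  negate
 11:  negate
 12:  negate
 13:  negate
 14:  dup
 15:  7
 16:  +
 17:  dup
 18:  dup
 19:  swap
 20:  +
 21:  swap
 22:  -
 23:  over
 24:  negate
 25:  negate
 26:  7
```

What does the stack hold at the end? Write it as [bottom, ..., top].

[1, 8, 1, 7]

-27    : -27
drop   : (empty)
33     : 33
drop   : (empty)
-5     : -5
dup    : -5 -5
/      : 1
dup    : 1 1
*      : 1
negate : -1
negate : 1
negate : -1
negate : 1
dup    : 1 1
7      : 1 1 7
+      : 1 8
dup    : 1 8 8
dup    : 1 8 8 8
swap   : 1 8 8 8
+      : 1 8 16
swap   : 1 16 8
-      : 1 8
over   : 1 8 1
negate : 1 8 -1
negate : 1 8 1
7      : 1 8 1 7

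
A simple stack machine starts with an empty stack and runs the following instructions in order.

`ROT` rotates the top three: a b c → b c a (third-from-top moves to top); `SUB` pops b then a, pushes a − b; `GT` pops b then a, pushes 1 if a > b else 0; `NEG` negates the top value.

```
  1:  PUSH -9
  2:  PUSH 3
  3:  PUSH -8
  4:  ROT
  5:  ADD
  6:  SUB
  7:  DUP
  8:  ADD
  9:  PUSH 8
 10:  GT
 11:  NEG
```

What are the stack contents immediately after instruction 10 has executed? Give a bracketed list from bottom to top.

[1]

PUSH -9 -> [-9]
PUSH 3  -> [-9, 3]
PUSH -8 -> [-9, 3, -8]
ROT     -> [3, -8, -9]
ADD     -> [3, -17]
SUB     -> [20]
DUP     -> [20, 20]
ADD     -> [40]
PUSH 8  -> [40, 8]
GT      -> [1]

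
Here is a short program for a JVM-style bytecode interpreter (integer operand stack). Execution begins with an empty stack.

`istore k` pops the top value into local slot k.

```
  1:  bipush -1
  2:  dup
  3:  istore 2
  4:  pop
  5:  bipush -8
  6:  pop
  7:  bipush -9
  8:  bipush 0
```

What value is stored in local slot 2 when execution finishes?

-1

bipush -1  [-1]
dup        [-1, -1]
istore 2   [-1]
pop        []
bipush -8  [-8]
pop        []
bipush -9  [-9]
bipush 0   [-9, 0]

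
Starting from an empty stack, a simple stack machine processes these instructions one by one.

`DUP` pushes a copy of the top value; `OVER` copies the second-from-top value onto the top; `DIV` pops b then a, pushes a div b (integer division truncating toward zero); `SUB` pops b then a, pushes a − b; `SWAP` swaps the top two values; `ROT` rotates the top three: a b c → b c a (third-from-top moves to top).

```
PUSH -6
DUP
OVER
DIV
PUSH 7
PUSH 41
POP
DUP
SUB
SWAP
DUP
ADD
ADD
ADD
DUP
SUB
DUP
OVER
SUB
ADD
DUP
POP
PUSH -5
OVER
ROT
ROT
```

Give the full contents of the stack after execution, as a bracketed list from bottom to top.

PUSH -6  -6
DUP      -6 -6
OVER     -6 -6 -6
DIV      -6 1
PUSH 7   -6 1 7
PUSH 41  -6 1 7 41
POP      -6 1 7
DUP      -6 1 7 7
SUB      -6 1 0
SWAP     -6 0 1
DUP      -6 0 1 1
ADD      -6 0 2
ADD      -6 2
ADD      -4
DUP      -4 -4
SUB      0
DUP      0 0
OVER     0 0 0
SUB      0 0
ADD      0
DUP      0 0
POP      0
PUSH -5  0 -5
OVER     0 -5 0
ROT      -5 0 0
ROT      0 0 -5

[0, 0, -5]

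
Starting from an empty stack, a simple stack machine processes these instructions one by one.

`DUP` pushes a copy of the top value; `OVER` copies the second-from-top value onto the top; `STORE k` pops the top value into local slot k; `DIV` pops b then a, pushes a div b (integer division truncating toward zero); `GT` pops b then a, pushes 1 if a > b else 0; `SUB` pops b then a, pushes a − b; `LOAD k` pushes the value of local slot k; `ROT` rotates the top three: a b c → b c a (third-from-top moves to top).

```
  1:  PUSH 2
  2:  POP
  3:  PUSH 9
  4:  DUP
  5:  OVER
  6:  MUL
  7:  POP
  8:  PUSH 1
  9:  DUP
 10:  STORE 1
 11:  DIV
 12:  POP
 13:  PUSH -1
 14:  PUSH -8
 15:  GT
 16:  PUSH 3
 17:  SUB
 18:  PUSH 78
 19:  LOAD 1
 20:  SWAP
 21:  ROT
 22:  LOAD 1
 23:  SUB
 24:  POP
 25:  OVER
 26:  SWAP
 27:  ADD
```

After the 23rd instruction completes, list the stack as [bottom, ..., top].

[1, 78, -3]

PUSH 2  → 2
POP     → (empty)
PUSH 9  → 9
DUP     → 9 9
OVER    → 9 9 9
MUL     → 9 81
POP     → 9
PUSH 1  → 9 1
DUP     → 9 1 1
STORE 1 → 9 1
DIV     → 9
POP     → (empty)
PUSH -1 → -1
PUSH -8 → -1 -8
GT      → 1
PUSH 3  → 1 3
SUB     → -2
PUSH 78 → -2 78
LOAD 1  → -2 78 1
SWAP    → -2 1 78
ROT     → 1 78 -2
LOAD 1  → 1 78 -2 1
SUB     → 1 78 -3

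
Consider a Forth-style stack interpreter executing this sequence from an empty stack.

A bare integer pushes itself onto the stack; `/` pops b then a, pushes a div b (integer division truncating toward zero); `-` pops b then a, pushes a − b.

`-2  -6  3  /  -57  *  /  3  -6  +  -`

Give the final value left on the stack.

3

-2  → -2
-6  → -2 -6
3   → -2 -6 3
/   → -2 -2
-57 → -2 -2 -57
*   → -2 114
/   → 0
3   → 0 3
-6  → 0 3 -6
+   → 0 -3
-   → 3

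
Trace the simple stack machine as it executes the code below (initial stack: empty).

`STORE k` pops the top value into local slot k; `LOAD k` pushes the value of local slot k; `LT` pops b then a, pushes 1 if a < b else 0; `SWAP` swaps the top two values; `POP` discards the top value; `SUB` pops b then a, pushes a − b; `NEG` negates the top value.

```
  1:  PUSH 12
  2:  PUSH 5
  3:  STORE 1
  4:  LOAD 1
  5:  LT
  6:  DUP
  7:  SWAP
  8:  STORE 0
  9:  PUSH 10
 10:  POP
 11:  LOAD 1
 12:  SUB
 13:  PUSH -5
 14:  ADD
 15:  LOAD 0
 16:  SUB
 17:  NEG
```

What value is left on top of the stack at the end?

10

PUSH 12 → [12]
PUSH 5  → [12, 5]
STORE 1 → [12]
LOAD 1  → [12, 5]
LT      → [0]
DUP     → [0, 0]
SWAP    → [0, 0]
STORE 0 → [0]
PUSH 10 → [0, 10]
POP     → [0]
LOAD 1  → [0, 5]
SUB     → [-5]
PUSH -5 → [-5, -5]
ADD     → [-10]
LOAD 0  → [-10, 0]
SUB     → [-10]
NEG     → [10]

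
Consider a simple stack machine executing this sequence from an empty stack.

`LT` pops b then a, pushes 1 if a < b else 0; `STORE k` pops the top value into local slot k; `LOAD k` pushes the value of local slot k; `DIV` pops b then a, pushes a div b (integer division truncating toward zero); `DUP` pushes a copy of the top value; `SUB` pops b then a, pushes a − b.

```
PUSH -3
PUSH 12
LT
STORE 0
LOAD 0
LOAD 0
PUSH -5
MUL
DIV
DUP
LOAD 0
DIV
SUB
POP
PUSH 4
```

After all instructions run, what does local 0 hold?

1

PUSH -3 → [-3]
PUSH 12 → [-3, 12]
LT      → [1]
STORE 0 → []
LOAD 0  → [1]
LOAD 0  → [1, 1]
PUSH -5 → [1, 1, -5]
MUL     → [1, -5]
DIV     → [0]
DUP     → [0, 0]
LOAD 0  → [0, 0, 1]
DIV     → [0, 0]
SUB     → [0]
POP     → []
PUSH 4  → [4]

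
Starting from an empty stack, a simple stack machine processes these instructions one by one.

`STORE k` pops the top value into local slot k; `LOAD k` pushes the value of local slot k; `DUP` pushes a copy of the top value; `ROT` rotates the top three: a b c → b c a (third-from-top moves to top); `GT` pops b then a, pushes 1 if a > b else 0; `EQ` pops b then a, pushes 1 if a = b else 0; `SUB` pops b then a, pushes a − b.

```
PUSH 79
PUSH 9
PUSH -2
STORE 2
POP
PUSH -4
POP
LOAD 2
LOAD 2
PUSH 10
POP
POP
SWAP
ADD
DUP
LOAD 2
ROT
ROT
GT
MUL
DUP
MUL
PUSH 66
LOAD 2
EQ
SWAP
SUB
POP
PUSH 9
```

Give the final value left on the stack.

9

PUSH 79 → 79
PUSH 9  → 79 9
PUSH -2 → 79 9 -2
STORE 2 → 79 9
POP     → 79
PUSH -4 → 79 -4
POP     → 79
LOAD 2  → 79 -2
LOAD 2  → 79 -2 -2
PUSH 10 → 79 -2 -2 10
POP     → 79 -2 -2
POP     → 79 -2
SWAP    → -2 79
ADD     → 77
DUP     → 77 77
LOAD 2  → 77 77 -2
ROT     → 77 -2 77
ROT     → -2 77 77
GT      → -2 0
MUL     → 0
DUP     → 0 0
MUL     → 0
PUSH 66 → 0 66
LOAD 2  → 0 66 -2
EQ      → 0 0
SWAP    → 0 0
SUB     → 0
POP     → (empty)
PUSH 9  → 9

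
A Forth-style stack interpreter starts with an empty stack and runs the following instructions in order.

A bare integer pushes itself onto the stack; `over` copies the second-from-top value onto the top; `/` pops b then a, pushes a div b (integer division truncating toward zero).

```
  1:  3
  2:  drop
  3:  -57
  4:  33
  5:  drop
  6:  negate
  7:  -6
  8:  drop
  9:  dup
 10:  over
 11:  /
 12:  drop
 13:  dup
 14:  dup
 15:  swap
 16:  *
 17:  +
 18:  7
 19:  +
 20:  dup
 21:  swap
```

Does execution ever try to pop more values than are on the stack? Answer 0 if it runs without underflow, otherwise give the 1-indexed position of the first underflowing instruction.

3      -> [3]
drop   -> []
-57    -> [-57]
33     -> [-57, 33]
drop   -> [-57]
negate -> [57]
-6     -> [57, -6]
drop   -> [57]
dup    -> [57, 57]
over   -> [57, 57, 57]
/      -> [57, 1]
drop   -> [57]
dup    -> [57, 57]
dup    -> [57, 57, 57]
swap   -> [57, 57, 57]
*      -> [57, 3249]
+      -> [3306]
7      -> [3306, 7]
+      -> [3313]
dup    -> [3313, 3313]
swap   -> [3313, 3313]

0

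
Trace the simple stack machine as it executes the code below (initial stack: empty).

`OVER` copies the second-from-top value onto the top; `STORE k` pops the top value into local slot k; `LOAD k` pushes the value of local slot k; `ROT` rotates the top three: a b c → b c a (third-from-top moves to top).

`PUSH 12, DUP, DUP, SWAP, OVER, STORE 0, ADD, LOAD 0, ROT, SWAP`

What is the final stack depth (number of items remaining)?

3

PUSH 12 -> 12
DUP     -> 12 12
DUP     -> 12 12 12
SWAP    -> 12 12 12
OVER    -> 12 12 12 12
STORE 0 -> 12 12 12
ADD     -> 12 24
LOAD 0  -> 12 24 12
ROT     -> 24 12 12
SWAP    -> 24 12 12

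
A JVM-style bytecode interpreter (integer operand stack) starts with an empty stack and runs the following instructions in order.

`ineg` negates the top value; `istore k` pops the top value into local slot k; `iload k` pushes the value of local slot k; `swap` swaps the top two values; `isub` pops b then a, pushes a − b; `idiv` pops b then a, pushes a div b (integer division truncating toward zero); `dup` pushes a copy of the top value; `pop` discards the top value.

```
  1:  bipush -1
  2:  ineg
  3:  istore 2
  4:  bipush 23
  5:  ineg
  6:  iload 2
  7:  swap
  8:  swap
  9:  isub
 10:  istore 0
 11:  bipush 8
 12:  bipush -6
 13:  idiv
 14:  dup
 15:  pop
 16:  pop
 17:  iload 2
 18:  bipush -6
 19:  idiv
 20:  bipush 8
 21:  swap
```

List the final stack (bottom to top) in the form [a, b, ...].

bipush -1  -1
ineg       1
istore 2   (empty)
bipush 23  23
ineg       -23
iload 2    -23 1
swap       1 -23
swap       -23 1
isub       -24
istore 0   (empty)
bipush 8   8
bipush -6  8 -6
idiv       -1
dup        -1 -1
pop        -1
pop        (empty)
iload 2    1
bipush -6  1 -6
idiv       0
bipush 8   0 8
swap       8 0

[8, 0]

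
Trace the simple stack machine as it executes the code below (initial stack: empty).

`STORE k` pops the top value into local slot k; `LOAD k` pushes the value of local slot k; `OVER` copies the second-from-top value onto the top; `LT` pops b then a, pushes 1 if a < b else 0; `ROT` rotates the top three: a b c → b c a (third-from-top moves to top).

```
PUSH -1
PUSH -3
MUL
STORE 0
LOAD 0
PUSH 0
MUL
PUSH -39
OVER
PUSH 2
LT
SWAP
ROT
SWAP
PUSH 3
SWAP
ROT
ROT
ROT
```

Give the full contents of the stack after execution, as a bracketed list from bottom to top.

PUSH -1  → -1
PUSH -3  → -1 -3
MUL      → 3
STORE 0  → (empty)
LOAD 0   → 3
PUSH 0   → 3 0
MUL      → 0
PUSH -39 → 0 -39
OVER     → 0 -39 0
PUSH 2   → 0 -39 0 2
LT       → 0 -39 1
SWAP     → 0 1 -39
ROT      → 1 -39 0
SWAP     → 1 0 -39
PUSH 3   → 1 0 -39 3
SWAP     → 1 0 3 -39
ROT      → 1 3 -39 0
ROT      → 1 -39 0 3
ROT      → 1 0 3 -39

[1, 0, 3, -39]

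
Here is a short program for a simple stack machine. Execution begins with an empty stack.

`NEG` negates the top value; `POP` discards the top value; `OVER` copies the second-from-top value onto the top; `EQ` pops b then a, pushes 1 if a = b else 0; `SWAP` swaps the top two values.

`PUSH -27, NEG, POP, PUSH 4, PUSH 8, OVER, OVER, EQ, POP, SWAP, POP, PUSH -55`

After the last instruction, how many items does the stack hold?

PUSH -27 : -27
NEG      : 27
POP      : (empty)
PUSH 4   : 4
PUSH 8   : 4 8
OVER     : 4 8 4
OVER     : 4 8 4 8
EQ       : 4 8 0
POP      : 4 8
SWAP     : 8 4
POP      : 8
PUSH -55 : 8 -55

2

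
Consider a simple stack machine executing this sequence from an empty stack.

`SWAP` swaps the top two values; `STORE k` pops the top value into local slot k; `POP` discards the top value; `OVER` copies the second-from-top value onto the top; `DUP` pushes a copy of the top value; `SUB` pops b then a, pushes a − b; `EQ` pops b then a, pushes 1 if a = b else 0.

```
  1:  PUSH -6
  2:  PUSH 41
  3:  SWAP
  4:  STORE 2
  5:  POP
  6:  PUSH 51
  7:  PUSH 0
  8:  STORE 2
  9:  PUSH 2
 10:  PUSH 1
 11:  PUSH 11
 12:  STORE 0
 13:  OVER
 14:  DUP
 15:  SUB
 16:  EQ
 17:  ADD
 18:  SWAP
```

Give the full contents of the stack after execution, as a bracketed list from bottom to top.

PUSH -6 : -6
PUSH 41 : -6 41
SWAP    : 41 -6
STORE 2 : 41
POP     : (empty)
PUSH 51 : 51
PUSH 0  : 51 0
STORE 2 : 51
PUSH 2  : 51 2
PUSH 1  : 51 2 1
PUSH 11 : 51 2 1 11
STORE 0 : 51 2 1
OVER    : 51 2 1 2
DUP     : 51 2 1 2 2
SUB     : 51 2 1 0
EQ      : 51 2 0
ADD     : 51 2
SWAP    : 2 51

[2, 51]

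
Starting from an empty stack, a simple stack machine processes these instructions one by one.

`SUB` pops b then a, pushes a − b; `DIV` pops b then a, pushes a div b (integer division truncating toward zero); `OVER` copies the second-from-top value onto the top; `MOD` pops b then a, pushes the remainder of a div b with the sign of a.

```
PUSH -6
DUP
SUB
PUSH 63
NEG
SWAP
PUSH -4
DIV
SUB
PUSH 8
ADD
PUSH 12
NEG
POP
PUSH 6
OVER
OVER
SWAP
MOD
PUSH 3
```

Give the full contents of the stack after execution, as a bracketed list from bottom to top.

[-55, 6, 6, 3]

PUSH -6 : -6
DUP     : -6 -6
SUB     : 0
PUSH 63 : 0 63
NEG     : 0 -63
SWAP    : -63 0
PUSH -4 : -63 0 -4
DIV     : -63 0
SUB     : -63
PUSH 8  : -63 8
ADD     : -55
PUSH 12 : -55 12
NEG     : -55 -12
POP     : -55
PUSH 6  : -55 6
OVER    : -55 6 -55
OVER    : -55 6 -55 6
SWAP    : -55 6 6 -55
MOD     : -55 6 6
PUSH 3  : -55 6 6 3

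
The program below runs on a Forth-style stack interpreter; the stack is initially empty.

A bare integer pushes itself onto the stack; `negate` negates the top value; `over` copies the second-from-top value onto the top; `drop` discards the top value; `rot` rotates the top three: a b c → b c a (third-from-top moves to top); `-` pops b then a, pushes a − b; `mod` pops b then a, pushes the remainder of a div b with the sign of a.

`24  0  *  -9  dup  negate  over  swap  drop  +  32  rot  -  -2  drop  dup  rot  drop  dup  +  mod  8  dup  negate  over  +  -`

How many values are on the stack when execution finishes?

24     -> 24
0      -> 24 0
*      -> 0
-9     -> 0 -9
dup    -> 0 -9 -9
negate -> 0 -9 9
over   -> 0 -9 9 -9
swap   -> 0 -9 -9 9
drop   -> 0 -9 -9
+      -> 0 -18
32     -> 0 -18 32
rot    -> -18 32 0
-      -> -18 32
-2     -> -18 32 -2
drop   -> -18 32
dup    -> -18 32 32
rot    -> 32 32 -18
drop   -> 32 32
dup    -> 32 32 32
+      -> 32 64
mod    -> 32
8      -> 32 8
dup    -> 32 8 8
negate -> 32 8 -8
over   -> 32 8 -8 8
+      -> 32 8 0
-      -> 32 8

2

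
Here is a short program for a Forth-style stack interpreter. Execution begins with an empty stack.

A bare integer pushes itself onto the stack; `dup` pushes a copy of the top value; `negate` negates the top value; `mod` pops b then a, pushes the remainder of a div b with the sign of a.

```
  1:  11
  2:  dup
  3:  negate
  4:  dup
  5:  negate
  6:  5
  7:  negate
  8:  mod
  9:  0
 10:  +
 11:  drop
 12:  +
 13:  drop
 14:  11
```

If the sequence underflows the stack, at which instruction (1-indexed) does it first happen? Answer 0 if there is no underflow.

0

11     → [11]
dup    → [11, 11]
negate → [11, -11]
dup    → [11, -11, -11]
negate → [11, -11, 11]
5      → [11, -11, 11, 5]
negate → [11, -11, 11, -5]
mod    → [11, -11, 1]
0      → [11, -11, 1, 0]
+      → [11, -11, 1]
drop   → [11, -11]
+      → [0]
drop   → []
11     → [11]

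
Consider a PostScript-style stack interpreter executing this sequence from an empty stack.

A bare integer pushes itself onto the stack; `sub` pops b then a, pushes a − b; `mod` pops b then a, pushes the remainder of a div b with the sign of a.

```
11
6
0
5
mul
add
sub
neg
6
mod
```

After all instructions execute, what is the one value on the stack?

11  → 11
6   → 11 6
0   → 11 6 0
5   → 11 6 0 5
mul → 11 6 0
add → 11 6
sub → 5
neg → -5
6   → -5 6
mod → -5

-5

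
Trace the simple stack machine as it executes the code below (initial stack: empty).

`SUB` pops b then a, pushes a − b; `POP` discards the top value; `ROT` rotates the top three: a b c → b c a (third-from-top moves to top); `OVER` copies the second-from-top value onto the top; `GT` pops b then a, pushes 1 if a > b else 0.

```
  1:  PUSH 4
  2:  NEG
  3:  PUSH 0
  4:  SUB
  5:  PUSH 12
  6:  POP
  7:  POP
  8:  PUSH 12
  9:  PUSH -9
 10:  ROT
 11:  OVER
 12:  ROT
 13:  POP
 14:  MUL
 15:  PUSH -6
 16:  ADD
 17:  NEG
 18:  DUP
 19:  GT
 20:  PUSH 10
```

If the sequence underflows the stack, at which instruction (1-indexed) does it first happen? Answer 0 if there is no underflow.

10

PUSH 4  → [4]
NEG     → [-4]
PUSH 0  → [-4, 0]
SUB     → [-4]
PUSH 12 → [-4, 12]
POP     → [-4]
POP     → []
PUSH 12 → [12]
PUSH -9 → [12, -9]
ROT  — needs 3 operands, stack has 2 → underflow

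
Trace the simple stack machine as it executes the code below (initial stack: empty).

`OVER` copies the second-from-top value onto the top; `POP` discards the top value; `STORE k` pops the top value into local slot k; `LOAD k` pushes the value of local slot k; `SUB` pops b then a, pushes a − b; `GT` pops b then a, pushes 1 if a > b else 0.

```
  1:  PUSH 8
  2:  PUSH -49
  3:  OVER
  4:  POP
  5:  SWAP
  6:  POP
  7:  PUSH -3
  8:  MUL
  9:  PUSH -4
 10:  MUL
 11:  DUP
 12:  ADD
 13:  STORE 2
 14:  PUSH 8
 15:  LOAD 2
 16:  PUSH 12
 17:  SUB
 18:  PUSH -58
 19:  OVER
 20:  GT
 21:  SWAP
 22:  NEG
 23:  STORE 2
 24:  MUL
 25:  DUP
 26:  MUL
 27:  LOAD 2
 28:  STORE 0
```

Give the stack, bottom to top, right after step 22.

[8, 1, 1188]

PUSH 8    [8]
PUSH -49  [8, -49]
OVER      [8, -49, 8]
POP       [8, -49]
SWAP      [-49, 8]
POP       [-49]
PUSH -3   [-49, -3]
MUL       [147]
PUSH -4   [147, -4]
MUL       [-588]
DUP       [-588, -588]
ADD       [-1176]
STORE 2   []
PUSH 8    [8]
LOAD 2    [8, -1176]
PUSH 12   [8, -1176, 12]
SUB       [8, -1188]
PUSH -58  [8, -1188, -58]
OVER      [8, -1188, -58, -1188]
GT        [8, -1188, 1]
SWAP      [8, 1, -1188]
NEG       [8, 1, 1188]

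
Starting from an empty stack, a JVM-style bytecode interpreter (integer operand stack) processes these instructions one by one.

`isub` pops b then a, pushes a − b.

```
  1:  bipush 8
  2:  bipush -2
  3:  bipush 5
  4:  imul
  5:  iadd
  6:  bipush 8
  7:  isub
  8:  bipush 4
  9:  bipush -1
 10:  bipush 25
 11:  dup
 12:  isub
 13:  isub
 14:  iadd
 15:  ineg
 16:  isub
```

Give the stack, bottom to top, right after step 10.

[-10, 4, -1, 25]

bipush 8  : [8]
bipush -2 : [8, -2]
bipush 5  : [8, -2, 5]
imul      : [8, -10]
iadd      : [-2]
bipush 8  : [-2, 8]
isub      : [-10]
bipush 4  : [-10, 4]
bipush -1 : [-10, 4, -1]
bipush 25 : [-10, 4, -1, 25]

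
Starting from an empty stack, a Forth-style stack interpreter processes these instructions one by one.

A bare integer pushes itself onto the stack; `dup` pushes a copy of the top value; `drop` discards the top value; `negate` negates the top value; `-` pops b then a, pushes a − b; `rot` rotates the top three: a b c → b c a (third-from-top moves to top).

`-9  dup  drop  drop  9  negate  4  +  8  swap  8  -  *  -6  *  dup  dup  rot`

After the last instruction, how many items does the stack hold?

-9      [-9]
dup     [-9, -9]
drop    [-9]
drop    []
9       [9]
negate  [-9]
4       [-9, 4]
+       [-5]
8       [-5, 8]
swap    [8, -5]
8       [8, -5, 8]
-       [8, -13]
*       [-104]
-6      [-104, -6]
*       [624]
dup     [624, 624]
dup     [624, 624, 624]
rot     [624, 624, 624]

3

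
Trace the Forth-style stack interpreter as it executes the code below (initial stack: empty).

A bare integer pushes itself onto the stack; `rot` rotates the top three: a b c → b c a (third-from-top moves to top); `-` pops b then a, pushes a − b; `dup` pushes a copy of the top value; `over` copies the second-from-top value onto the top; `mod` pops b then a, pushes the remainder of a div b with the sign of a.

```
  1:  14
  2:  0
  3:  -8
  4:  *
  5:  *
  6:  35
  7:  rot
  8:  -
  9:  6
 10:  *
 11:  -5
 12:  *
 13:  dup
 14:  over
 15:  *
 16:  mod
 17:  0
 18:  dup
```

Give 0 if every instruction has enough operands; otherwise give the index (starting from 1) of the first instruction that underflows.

14  [14]
0   [14, 0]
-8  [14, 0, -8]
*   [14, 0]
*   [0]
35  [0, 35]
rot  — needs 3 operands, stack has 2 → underflow

7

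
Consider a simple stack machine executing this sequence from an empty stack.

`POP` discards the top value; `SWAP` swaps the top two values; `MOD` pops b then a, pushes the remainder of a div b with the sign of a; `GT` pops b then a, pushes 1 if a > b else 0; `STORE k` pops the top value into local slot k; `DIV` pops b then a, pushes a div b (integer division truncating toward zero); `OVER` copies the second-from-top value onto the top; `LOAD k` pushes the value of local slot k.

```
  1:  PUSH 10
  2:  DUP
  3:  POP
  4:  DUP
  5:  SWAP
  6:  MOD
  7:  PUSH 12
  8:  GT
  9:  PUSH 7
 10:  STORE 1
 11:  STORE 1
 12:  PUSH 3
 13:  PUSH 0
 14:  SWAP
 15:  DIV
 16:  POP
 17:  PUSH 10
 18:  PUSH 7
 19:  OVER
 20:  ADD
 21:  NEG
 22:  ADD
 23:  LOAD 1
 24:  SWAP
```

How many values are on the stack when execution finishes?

PUSH 10  10
DUP      10 10
POP      10
DUP      10 10
SWAP     10 10
MOD      0
PUSH 12  0 12
GT       0
PUSH 7   0 7
STORE 1  0
STORE 1  (empty)
PUSH 3   3
PUSH 0   3 0
SWAP     0 3
DIV      0
POP      (empty)
PUSH 10  10
PUSH 7   10 7
OVER     10 7 10
ADD      10 17
NEG      10 -17
ADD      -7
LOAD 1   -7 0
SWAP     0 -7

2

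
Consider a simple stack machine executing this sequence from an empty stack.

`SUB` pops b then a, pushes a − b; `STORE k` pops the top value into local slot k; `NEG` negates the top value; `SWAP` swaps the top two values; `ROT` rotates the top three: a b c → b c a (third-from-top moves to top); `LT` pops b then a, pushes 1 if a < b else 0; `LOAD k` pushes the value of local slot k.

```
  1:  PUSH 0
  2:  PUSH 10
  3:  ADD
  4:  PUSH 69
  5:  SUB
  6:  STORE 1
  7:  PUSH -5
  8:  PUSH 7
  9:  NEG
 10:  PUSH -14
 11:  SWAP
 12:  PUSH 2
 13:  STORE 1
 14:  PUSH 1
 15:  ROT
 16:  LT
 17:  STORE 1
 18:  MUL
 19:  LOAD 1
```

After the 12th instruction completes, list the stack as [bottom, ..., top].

[-5, -14, -7, 2]

PUSH 0   → 0
PUSH 10  → 0 10
ADD      → 10
PUSH 69  → 10 69
SUB      → -59
STORE 1  → (empty)
PUSH -5  → -5
PUSH 7   → -5 7
NEG      → -5 -7
PUSH -14 → -5 -7 -14
SWAP     → -5 -14 -7
PUSH 2   → -5 -14 -7 2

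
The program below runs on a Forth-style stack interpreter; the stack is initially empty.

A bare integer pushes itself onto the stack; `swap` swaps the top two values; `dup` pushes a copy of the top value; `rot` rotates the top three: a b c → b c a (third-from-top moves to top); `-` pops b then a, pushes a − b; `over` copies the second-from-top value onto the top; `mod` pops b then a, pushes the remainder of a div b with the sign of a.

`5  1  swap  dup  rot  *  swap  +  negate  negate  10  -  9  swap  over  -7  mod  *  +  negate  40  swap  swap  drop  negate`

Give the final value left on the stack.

5      -> [5]
1      -> [5, 1]
swap   -> [1, 5]
dup    -> [1, 5, 5]
rot    -> [5, 5, 1]
*      -> [5, 5]
swap   -> [5, 5]
+      -> [10]
negate -> [-10]
negate -> [10]
10     -> [10, 10]
-      -> [0]
9      -> [0, 9]
swap   -> [9, 0]
over   -> [9, 0, 9]
-7     -> [9, 0, 9, -7]
mod    -> [9, 0, 2]
*      -> [9, 0]
+      -> [9]
negate -> [-9]
40     -> [-9, 40]
swap   -> [40, -9]
swap   -> [-9, 40]
drop   -> [-9]
negate -> [9]

9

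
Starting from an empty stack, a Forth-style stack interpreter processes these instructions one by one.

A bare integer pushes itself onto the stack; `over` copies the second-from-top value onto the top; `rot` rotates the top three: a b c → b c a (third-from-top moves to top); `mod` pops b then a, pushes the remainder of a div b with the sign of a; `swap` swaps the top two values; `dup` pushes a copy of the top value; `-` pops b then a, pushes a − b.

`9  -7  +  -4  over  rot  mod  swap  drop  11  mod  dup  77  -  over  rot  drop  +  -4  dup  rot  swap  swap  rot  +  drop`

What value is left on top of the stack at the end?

-4

9    -> [9]
-7   -> [9, -7]
+    -> [2]
-4   -> [2, -4]
over -> [2, -4, 2]
rot  -> [-4, 2, 2]
mod  -> [-4, 0]
swap -> [0, -4]
drop -> [0]
11   -> [0, 11]
mod  -> [0]
dup  -> [0, 0]
77   -> [0, 0, 77]
-    -> [0, -77]
over -> [0, -77, 0]
rot  -> [-77, 0, 0]
drop -> [-77, 0]
+    -> [-77]
-4   -> [-77, -4]
dup  -> [-77, -4, -4]
rot  -> [-4, -4, -77]
swap -> [-4, -77, -4]
swap -> [-4, -4, -77]
rot  -> [-4, -77, -4]
+    -> [-4, -81]
drop -> [-4]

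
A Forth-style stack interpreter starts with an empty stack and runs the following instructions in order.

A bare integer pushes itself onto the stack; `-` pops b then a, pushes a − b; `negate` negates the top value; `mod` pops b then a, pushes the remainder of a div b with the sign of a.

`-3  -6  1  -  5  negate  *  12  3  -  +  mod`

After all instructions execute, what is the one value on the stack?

-3

-3      [-3]
-6      [-3, -6]
1       [-3, -6, 1]
-       [-3, -7]
5       [-3, -7, 5]
negate  [-3, -7, -5]
*       [-3, 35]
12      [-3, 35, 12]
3       [-3, 35, 12, 3]
-       [-3, 35, 9]
+       [-3, 44]
mod     [-3]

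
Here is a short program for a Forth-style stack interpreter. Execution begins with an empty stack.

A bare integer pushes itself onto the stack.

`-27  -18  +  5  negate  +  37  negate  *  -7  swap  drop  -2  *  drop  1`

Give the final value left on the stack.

1

-27     -27
-18     -27 -18
+       -45
5       -45 5
negate  -45 -5
+       -50
37      -50 37
negate  -50 -37
*       1850
-7      1850 -7
swap    -7 1850
drop    -7
-2      -7 -2
*       14
drop    (empty)
1       1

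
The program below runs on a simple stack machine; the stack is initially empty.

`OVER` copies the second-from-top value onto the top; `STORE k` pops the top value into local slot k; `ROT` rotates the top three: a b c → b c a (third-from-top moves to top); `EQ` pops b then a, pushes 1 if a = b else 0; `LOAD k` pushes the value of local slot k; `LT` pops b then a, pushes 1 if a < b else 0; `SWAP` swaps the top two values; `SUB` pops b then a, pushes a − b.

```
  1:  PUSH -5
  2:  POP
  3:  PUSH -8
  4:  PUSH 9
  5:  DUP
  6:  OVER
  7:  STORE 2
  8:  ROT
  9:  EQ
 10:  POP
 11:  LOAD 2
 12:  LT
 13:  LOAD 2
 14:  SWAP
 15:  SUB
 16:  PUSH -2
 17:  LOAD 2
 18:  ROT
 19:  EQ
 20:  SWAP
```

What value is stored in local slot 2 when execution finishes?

PUSH -5 : -5
POP     : (empty)
PUSH -8 : -8
PUSH 9  : -8 9
DUP     : -8 9 9
OVER    : -8 9 9 9
STORE 2 : -8 9 9
ROT     : 9 9 -8
EQ      : 9 0
POP     : 9
LOAD 2  : 9 9
LT      : 0
LOAD 2  : 0 9
SWAP    : 9 0
SUB     : 9
PUSH -2 : 9 -2
LOAD 2  : 9 -2 9
ROT     : -2 9 9
EQ      : -2 1
SWAP    : 1 -2

9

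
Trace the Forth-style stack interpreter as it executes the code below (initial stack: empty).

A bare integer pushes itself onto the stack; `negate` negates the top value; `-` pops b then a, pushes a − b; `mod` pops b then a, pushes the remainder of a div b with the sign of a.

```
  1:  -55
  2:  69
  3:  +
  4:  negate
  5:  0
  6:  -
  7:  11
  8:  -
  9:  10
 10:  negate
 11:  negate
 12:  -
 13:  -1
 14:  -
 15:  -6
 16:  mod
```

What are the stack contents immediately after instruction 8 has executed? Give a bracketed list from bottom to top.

[-25]

-55     [-55]
69      [-55, 69]
+       [14]
negate  [-14]
0       [-14, 0]
-       [-14]
11      [-14, 11]
-       [-25]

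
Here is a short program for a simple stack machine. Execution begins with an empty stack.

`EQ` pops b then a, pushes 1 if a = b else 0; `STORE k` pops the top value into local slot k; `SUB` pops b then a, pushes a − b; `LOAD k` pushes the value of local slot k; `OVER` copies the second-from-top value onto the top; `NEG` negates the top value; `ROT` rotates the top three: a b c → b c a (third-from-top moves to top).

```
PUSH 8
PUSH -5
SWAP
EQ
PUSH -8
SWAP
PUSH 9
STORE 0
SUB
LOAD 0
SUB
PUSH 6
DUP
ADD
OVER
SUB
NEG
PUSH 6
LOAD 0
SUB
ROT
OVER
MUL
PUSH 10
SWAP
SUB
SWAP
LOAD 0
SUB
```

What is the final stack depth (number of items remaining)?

3

PUSH 8  -> 8
PUSH -5 -> 8 -5
SWAP    -> -5 8
EQ      -> 0
PUSH -8 -> 0 -8
SWAP    -> -8 0
PUSH 9  -> -8 0 9
STORE 0 -> -8 0
SUB     -> -8
LOAD 0  -> -8 9
SUB     -> -17
PUSH 6  -> -17 6
DUP     -> -17 6 6
ADD     -> -17 12
OVER    -> -17 12 -17
SUB     -> -17 29
NEG     -> -17 -29
PUSH 6  -> -17 -29 6
LOAD 0  -> -17 -29 6 9
SUB     -> -17 -29 -3
ROT     -> -29 -3 -17
OVER    -> -29 -3 -17 -3
MUL     -> -29 -3 51
PUSH 10 -> -29 -3 51 10
SWAP    -> -29 -3 10 51
SUB     -> -29 -3 -41
SWAP    -> -29 -41 -3
LOAD 0  -> -29 -41 -3 9
SUB     -> -29 -41 -12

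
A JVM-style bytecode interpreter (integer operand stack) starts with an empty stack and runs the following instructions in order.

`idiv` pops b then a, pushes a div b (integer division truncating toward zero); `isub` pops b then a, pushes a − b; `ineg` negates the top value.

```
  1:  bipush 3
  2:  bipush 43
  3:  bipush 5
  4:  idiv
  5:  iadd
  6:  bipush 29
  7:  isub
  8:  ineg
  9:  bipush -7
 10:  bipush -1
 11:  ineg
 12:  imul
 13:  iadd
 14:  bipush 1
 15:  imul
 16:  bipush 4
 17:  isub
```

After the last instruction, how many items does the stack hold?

1

bipush 3  → [3]
bipush 43 → [3, 43]
bipush 5  → [3, 43, 5]
idiv      → [3, 8]
iadd      → [11]
bipush 29 → [11, 29]
isub      → [-18]
ineg      → [18]
bipush -7 → [18, -7]
bipush -1 → [18, -7, -1]
ineg      → [18, -7, 1]
imul      → [18, -7]
iadd      → [11]
bipush 1  → [11, 1]
imul      → [11]
bipush 4  → [11, 4]
isub      → [7]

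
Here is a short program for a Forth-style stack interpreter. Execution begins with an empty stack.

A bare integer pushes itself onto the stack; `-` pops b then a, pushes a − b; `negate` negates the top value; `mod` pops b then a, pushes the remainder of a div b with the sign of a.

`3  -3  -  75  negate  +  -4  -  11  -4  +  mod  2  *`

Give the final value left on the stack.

-4

3      → 3
-3     → 3 -3
-      → 6
75     → 6 75
negate → 6 -75
+      → -69
-4     → -69 -4
-      → -65
11     → -65 11
-4     → -65 11 -4
+      → -65 7
mod    → -2
2      → -2 2
*      → -4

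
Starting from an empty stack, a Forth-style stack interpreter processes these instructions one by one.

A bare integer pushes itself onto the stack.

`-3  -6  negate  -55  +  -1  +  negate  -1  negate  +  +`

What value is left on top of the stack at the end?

-3     : [-3]
-6     : [-3, -6]
negate : [-3, 6]
-55    : [-3, 6, -55]
+      : [-3, -49]
-1     : [-3, -49, -1]
+      : [-3, -50]
negate : [-3, 50]
-1     : [-3, 50, -1]
negate : [-3, 50, 1]
+      : [-3, 51]
+      : [48]

48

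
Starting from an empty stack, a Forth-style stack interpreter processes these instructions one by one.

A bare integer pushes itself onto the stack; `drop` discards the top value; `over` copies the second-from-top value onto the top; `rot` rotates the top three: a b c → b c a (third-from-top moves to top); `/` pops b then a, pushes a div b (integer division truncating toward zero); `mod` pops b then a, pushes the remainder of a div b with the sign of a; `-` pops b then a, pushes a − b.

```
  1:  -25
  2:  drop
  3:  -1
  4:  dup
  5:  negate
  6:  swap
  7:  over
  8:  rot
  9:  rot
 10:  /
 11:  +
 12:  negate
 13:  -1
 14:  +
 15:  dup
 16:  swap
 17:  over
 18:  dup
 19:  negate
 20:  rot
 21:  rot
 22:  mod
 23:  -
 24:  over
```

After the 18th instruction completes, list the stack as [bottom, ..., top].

[-1, -1, -1, -1]

-25    → [-25]
drop   → []
-1     → [-1]
dup    → [-1, -1]
negate → [-1, 1]
swap   → [1, -1]
over   → [1, -1, 1]
rot    → [-1, 1, 1]
rot    → [1, 1, -1]
/      → [1, -1]
+      → [0]
negate → [0]
-1     → [0, -1]
+      → [-1]
dup    → [-1, -1]
swap   → [-1, -1]
over   → [-1, -1, -1]
dup    → [-1, -1, -1, -1]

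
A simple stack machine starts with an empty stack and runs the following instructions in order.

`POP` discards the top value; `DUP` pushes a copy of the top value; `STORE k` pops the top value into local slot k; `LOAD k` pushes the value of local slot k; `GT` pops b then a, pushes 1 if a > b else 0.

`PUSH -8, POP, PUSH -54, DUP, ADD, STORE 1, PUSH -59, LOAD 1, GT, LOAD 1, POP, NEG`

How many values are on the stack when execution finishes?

PUSH -8   -8
POP       (empty)
PUSH -54  -54
DUP       -54 -54
ADD       -108
STORE 1   (empty)
PUSH -59  -59
LOAD 1    -59 -108
GT        1
LOAD 1    1 -108
POP       1
NEG       -1

1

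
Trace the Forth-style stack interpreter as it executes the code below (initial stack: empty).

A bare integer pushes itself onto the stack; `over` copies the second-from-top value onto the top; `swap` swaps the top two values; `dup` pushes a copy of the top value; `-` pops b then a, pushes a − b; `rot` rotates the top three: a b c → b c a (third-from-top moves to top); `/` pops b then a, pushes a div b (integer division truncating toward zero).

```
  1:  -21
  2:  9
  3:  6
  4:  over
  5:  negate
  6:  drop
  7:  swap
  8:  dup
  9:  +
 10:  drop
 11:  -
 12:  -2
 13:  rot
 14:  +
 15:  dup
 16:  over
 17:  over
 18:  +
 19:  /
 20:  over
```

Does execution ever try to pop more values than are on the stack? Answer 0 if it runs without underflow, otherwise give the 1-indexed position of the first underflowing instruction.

-21     -21
9       -21 9
6       -21 9 6
over    -21 9 6 9
negate  -21 9 6 -9
drop    -21 9 6
swap    -21 6 9
dup     -21 6 9 9
+       -21 6 18
drop    -21 6
-       -27
-2      -27 -2
rot  — needs 3 operands, stack has 2 → underflow

13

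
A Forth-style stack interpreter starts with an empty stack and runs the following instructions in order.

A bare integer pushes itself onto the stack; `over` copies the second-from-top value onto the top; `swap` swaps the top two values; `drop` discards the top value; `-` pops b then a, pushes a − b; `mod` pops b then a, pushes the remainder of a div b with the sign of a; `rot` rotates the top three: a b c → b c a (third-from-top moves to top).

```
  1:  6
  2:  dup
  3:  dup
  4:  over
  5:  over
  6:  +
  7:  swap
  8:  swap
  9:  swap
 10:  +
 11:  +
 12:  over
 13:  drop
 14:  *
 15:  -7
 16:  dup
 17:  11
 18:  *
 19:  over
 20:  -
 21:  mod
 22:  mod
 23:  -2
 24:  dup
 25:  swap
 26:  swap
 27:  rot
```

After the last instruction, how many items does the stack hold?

3

6    -> 6
dup  -> 6 6
dup  -> 6 6 6
over -> 6 6 6 6
over -> 6 6 6 6 6
+    -> 6 6 6 12
swap -> 6 6 12 6
swap -> 6 6 6 12
swap -> 6 6 12 6
+    -> 6 6 18
+    -> 6 24
over -> 6 24 6
drop -> 6 24
*    -> 144
-7   -> 144 -7
dup  -> 144 -7 -7
11   -> 144 -7 -7 11
*    -> 144 -7 -77
over -> 144 -7 -77 -7
-    -> 144 -7 -70
mod  -> 144 -7
mod  -> 4
-2   -> 4 -2
dup  -> 4 -2 -2
swap -> 4 -2 -2
swap -> 4 -2 -2
rot  -> -2 -2 4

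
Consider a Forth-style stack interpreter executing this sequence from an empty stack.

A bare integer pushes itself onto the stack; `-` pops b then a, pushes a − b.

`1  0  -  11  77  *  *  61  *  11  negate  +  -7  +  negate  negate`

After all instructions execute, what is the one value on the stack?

1      → [1]
0      → [1, 0]
-      → [1]
11     → [1, 11]
77     → [1, 11, 77]
*      → [1, 847]
*      → [847]
61     → [847, 61]
*      → [51667]
11     → [51667, 11]
negate → [51667, -11]
+      → [51656]
-7     → [51656, -7]
+      → [51649]
negate → [-51649]
negate → [51649]

51649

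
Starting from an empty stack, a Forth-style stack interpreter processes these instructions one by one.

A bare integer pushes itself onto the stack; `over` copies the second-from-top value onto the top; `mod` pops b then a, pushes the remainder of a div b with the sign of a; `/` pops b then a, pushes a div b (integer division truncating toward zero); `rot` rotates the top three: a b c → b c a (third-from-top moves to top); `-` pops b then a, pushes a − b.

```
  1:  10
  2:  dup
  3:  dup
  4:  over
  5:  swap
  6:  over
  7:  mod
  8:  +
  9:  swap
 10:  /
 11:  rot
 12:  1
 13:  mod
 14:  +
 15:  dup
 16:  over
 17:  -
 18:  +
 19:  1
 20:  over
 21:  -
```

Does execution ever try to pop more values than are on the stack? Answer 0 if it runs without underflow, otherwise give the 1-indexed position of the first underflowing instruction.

11

10   -> 10
dup  -> 10 10
dup  -> 10 10 10
over -> 10 10 10 10
swap -> 10 10 10 10
over -> 10 10 10 10 10
mod  -> 10 10 10 0
+    -> 10 10 10
swap -> 10 10 10
/    -> 10 1
rot  — needs 3 operands, stack has 2 → underflow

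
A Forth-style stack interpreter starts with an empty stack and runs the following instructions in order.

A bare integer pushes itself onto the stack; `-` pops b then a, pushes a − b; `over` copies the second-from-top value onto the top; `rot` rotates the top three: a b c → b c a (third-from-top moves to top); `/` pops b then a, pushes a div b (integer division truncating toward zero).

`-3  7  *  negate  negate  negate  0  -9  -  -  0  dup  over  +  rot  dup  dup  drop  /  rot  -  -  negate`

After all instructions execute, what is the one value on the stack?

-3     -> [-3]
7      -> [-3, 7]
*      -> [-21]
negate -> [21]
negate -> [-21]
negate -> [21]
0      -> [21, 0]
-9     -> [21, 0, -9]
-      -> [21, 9]
-      -> [12]
0      -> [12, 0]
dup    -> [12, 0, 0]
over   -> [12, 0, 0, 0]
+      -> [12, 0, 0]
rot    -> [0, 0, 12]
dup    -> [0, 0, 12, 12]
dup    -> [0, 0, 12, 12, 12]
drop   -> [0, 0, 12, 12]
/      -> [0, 0, 1]
rot    -> [0, 1, 0]
-      -> [0, 1]
-      -> [-1]
negate -> [1]

1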